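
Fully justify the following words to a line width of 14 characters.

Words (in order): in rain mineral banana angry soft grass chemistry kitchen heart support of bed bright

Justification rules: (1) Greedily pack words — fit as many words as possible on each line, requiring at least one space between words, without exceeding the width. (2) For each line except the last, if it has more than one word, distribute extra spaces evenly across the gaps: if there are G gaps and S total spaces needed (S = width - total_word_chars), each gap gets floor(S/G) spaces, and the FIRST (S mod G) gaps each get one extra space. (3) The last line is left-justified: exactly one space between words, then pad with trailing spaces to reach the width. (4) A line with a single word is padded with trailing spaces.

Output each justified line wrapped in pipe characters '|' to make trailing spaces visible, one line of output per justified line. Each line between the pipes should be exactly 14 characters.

Answer: |in        rain|
|mineral banana|
|angry     soft|
|grass         |
|chemistry     |
|kitchen  heart|
|support of bed|
|bright        |

Derivation:
Line 1: ['in', 'rain'] (min_width=7, slack=7)
Line 2: ['mineral', 'banana'] (min_width=14, slack=0)
Line 3: ['angry', 'soft'] (min_width=10, slack=4)
Line 4: ['grass'] (min_width=5, slack=9)
Line 5: ['chemistry'] (min_width=9, slack=5)
Line 6: ['kitchen', 'heart'] (min_width=13, slack=1)
Line 7: ['support', 'of', 'bed'] (min_width=14, slack=0)
Line 8: ['bright'] (min_width=6, slack=8)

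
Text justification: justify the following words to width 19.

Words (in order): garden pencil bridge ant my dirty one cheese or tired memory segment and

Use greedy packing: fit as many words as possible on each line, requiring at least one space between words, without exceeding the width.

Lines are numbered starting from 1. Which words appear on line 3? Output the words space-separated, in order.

Line 1: ['garden', 'pencil'] (min_width=13, slack=6)
Line 2: ['bridge', 'ant', 'my', 'dirty'] (min_width=19, slack=0)
Line 3: ['one', 'cheese', 'or', 'tired'] (min_width=19, slack=0)
Line 4: ['memory', 'segment', 'and'] (min_width=18, slack=1)

Answer: one cheese or tired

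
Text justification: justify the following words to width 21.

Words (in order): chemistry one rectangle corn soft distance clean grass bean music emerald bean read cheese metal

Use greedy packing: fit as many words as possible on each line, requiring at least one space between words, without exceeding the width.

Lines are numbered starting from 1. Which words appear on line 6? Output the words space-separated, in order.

Line 1: ['chemistry', 'one'] (min_width=13, slack=8)
Line 2: ['rectangle', 'corn', 'soft'] (min_width=19, slack=2)
Line 3: ['distance', 'clean', 'grass'] (min_width=20, slack=1)
Line 4: ['bean', 'music', 'emerald'] (min_width=18, slack=3)
Line 5: ['bean', 'read', 'cheese'] (min_width=16, slack=5)
Line 6: ['metal'] (min_width=5, slack=16)

Answer: metal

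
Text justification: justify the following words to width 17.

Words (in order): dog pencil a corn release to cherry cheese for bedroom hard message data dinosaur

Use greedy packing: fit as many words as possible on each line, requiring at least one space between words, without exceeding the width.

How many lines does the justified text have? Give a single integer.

Answer: 6

Derivation:
Line 1: ['dog', 'pencil', 'a', 'corn'] (min_width=17, slack=0)
Line 2: ['release', 'to', 'cherry'] (min_width=17, slack=0)
Line 3: ['cheese', 'for'] (min_width=10, slack=7)
Line 4: ['bedroom', 'hard'] (min_width=12, slack=5)
Line 5: ['message', 'data'] (min_width=12, slack=5)
Line 6: ['dinosaur'] (min_width=8, slack=9)
Total lines: 6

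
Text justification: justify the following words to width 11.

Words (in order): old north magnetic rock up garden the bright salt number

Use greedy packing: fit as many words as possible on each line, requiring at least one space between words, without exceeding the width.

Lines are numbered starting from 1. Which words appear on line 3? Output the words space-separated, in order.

Answer: rock up

Derivation:
Line 1: ['old', 'north'] (min_width=9, slack=2)
Line 2: ['magnetic'] (min_width=8, slack=3)
Line 3: ['rock', 'up'] (min_width=7, slack=4)
Line 4: ['garden', 'the'] (min_width=10, slack=1)
Line 5: ['bright', 'salt'] (min_width=11, slack=0)
Line 6: ['number'] (min_width=6, slack=5)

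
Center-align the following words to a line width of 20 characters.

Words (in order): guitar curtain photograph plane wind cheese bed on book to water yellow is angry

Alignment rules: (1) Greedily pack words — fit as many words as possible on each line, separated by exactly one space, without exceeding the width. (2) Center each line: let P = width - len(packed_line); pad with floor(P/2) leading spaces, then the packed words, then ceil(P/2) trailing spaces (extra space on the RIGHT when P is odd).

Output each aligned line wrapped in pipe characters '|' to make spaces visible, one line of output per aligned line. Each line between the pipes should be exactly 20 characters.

Line 1: ['guitar', 'curtain'] (min_width=14, slack=6)
Line 2: ['photograph', 'plane'] (min_width=16, slack=4)
Line 3: ['wind', 'cheese', 'bed', 'on'] (min_width=18, slack=2)
Line 4: ['book', 'to', 'water', 'yellow'] (min_width=20, slack=0)
Line 5: ['is', 'angry'] (min_width=8, slack=12)

Answer: |   guitar curtain   |
|  photograph plane  |
| wind cheese bed on |
|book to water yellow|
|      is angry      |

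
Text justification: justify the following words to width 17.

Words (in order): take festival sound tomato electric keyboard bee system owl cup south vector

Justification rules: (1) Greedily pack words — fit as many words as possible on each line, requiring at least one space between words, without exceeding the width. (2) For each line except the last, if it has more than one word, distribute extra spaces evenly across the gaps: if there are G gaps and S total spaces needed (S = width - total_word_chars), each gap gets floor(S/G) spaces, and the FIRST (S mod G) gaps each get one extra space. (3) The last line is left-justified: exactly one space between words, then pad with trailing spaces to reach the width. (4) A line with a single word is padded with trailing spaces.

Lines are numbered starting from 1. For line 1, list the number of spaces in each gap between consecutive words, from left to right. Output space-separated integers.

Line 1: ['take', 'festival'] (min_width=13, slack=4)
Line 2: ['sound', 'tomato'] (min_width=12, slack=5)
Line 3: ['electric', 'keyboard'] (min_width=17, slack=0)
Line 4: ['bee', 'system', 'owl'] (min_width=14, slack=3)
Line 5: ['cup', 'south', 'vector'] (min_width=16, slack=1)

Answer: 5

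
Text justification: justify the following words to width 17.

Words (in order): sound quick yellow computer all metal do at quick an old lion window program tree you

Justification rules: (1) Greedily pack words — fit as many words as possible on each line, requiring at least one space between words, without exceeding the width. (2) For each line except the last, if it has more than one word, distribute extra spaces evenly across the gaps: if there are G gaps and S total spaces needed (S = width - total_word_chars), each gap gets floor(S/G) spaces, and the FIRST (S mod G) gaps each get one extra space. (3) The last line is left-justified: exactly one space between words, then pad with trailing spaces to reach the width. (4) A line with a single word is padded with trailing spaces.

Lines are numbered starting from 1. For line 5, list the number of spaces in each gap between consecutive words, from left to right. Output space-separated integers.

Answer: 4

Derivation:
Line 1: ['sound', 'quick'] (min_width=11, slack=6)
Line 2: ['yellow', 'computer'] (min_width=15, slack=2)
Line 3: ['all', 'metal', 'do', 'at'] (min_width=15, slack=2)
Line 4: ['quick', 'an', 'old', 'lion'] (min_width=17, slack=0)
Line 5: ['window', 'program'] (min_width=14, slack=3)
Line 6: ['tree', 'you'] (min_width=8, slack=9)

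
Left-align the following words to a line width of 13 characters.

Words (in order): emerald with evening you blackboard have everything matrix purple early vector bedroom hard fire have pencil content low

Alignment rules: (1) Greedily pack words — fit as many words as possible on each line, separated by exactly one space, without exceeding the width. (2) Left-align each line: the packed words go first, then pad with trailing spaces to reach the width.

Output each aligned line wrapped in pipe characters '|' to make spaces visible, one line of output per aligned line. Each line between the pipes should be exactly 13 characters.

Line 1: ['emerald', 'with'] (min_width=12, slack=1)
Line 2: ['evening', 'you'] (min_width=11, slack=2)
Line 3: ['blackboard'] (min_width=10, slack=3)
Line 4: ['have'] (min_width=4, slack=9)
Line 5: ['everything'] (min_width=10, slack=3)
Line 6: ['matrix', 'purple'] (min_width=13, slack=0)
Line 7: ['early', 'vector'] (min_width=12, slack=1)
Line 8: ['bedroom', 'hard'] (min_width=12, slack=1)
Line 9: ['fire', 'have'] (min_width=9, slack=4)
Line 10: ['pencil'] (min_width=6, slack=7)
Line 11: ['content', 'low'] (min_width=11, slack=2)

Answer: |emerald with |
|evening you  |
|blackboard   |
|have         |
|everything   |
|matrix purple|
|early vector |
|bedroom hard |
|fire have    |
|pencil       |
|content low  |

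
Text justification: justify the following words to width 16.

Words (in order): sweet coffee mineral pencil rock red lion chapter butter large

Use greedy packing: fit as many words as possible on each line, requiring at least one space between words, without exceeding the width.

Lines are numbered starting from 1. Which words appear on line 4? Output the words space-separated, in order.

Answer: chapter butter

Derivation:
Line 1: ['sweet', 'coffee'] (min_width=12, slack=4)
Line 2: ['mineral', 'pencil'] (min_width=14, slack=2)
Line 3: ['rock', 'red', 'lion'] (min_width=13, slack=3)
Line 4: ['chapter', 'butter'] (min_width=14, slack=2)
Line 5: ['large'] (min_width=5, slack=11)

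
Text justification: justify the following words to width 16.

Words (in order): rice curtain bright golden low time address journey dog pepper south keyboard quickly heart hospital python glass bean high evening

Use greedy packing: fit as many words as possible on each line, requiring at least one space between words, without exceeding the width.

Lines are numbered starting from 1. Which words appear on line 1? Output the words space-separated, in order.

Line 1: ['rice', 'curtain'] (min_width=12, slack=4)
Line 2: ['bright', 'golden'] (min_width=13, slack=3)
Line 3: ['low', 'time', 'address'] (min_width=16, slack=0)
Line 4: ['journey', 'dog'] (min_width=11, slack=5)
Line 5: ['pepper', 'south'] (min_width=12, slack=4)
Line 6: ['keyboard', 'quickly'] (min_width=16, slack=0)
Line 7: ['heart', 'hospital'] (min_width=14, slack=2)
Line 8: ['python', 'glass'] (min_width=12, slack=4)
Line 9: ['bean', 'high'] (min_width=9, slack=7)
Line 10: ['evening'] (min_width=7, slack=9)

Answer: rice curtain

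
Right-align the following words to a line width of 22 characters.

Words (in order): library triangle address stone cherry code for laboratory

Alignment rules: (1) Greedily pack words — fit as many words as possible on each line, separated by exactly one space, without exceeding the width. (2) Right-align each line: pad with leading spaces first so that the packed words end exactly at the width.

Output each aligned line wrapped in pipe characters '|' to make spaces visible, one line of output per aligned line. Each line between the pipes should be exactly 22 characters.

Answer: |      library triangle|
|  address stone cherry|
|   code for laboratory|

Derivation:
Line 1: ['library', 'triangle'] (min_width=16, slack=6)
Line 2: ['address', 'stone', 'cherry'] (min_width=20, slack=2)
Line 3: ['code', 'for', 'laboratory'] (min_width=19, slack=3)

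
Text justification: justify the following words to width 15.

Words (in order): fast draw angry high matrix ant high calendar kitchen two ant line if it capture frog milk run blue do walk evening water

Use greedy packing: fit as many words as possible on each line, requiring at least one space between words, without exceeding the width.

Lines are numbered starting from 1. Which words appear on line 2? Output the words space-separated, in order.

Answer: high matrix ant

Derivation:
Line 1: ['fast', 'draw', 'angry'] (min_width=15, slack=0)
Line 2: ['high', 'matrix', 'ant'] (min_width=15, slack=0)
Line 3: ['high', 'calendar'] (min_width=13, slack=2)
Line 4: ['kitchen', 'two', 'ant'] (min_width=15, slack=0)
Line 5: ['line', 'if', 'it'] (min_width=10, slack=5)
Line 6: ['capture', 'frog'] (min_width=12, slack=3)
Line 7: ['milk', 'run', 'blue'] (min_width=13, slack=2)
Line 8: ['do', 'walk', 'evening'] (min_width=15, slack=0)
Line 9: ['water'] (min_width=5, slack=10)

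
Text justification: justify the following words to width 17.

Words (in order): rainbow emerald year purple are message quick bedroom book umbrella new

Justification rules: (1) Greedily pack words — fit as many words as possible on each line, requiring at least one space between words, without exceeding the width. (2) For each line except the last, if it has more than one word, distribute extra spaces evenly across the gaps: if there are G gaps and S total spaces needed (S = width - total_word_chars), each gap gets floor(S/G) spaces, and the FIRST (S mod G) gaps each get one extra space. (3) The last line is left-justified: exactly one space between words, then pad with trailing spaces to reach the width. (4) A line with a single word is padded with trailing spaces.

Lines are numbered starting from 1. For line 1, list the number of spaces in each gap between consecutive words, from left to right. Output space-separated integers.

Line 1: ['rainbow', 'emerald'] (min_width=15, slack=2)
Line 2: ['year', 'purple', 'are'] (min_width=15, slack=2)
Line 3: ['message', 'quick'] (min_width=13, slack=4)
Line 4: ['bedroom', 'book'] (min_width=12, slack=5)
Line 5: ['umbrella', 'new'] (min_width=12, slack=5)

Answer: 3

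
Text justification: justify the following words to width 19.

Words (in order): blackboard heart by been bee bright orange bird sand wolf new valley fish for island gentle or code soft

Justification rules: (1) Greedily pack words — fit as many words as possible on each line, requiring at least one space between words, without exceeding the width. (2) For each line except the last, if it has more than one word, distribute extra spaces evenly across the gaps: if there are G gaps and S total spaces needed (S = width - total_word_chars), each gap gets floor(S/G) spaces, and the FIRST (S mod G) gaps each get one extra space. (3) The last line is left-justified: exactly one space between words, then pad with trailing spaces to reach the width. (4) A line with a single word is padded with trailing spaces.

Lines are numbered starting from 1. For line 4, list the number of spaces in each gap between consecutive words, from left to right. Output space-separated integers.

Answer: 3 3

Derivation:
Line 1: ['blackboard', 'heart', 'by'] (min_width=19, slack=0)
Line 2: ['been', 'bee', 'bright'] (min_width=15, slack=4)
Line 3: ['orange', 'bird', 'sand'] (min_width=16, slack=3)
Line 4: ['wolf', 'new', 'valley'] (min_width=15, slack=4)
Line 5: ['fish', 'for', 'island'] (min_width=15, slack=4)
Line 6: ['gentle', 'or', 'code', 'soft'] (min_width=19, slack=0)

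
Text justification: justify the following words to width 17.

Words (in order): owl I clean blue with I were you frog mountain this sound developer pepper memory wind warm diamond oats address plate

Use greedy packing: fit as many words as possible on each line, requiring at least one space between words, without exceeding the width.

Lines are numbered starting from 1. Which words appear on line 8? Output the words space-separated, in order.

Line 1: ['owl', 'I', 'clean', 'blue'] (min_width=16, slack=1)
Line 2: ['with', 'I', 'were', 'you'] (min_width=15, slack=2)
Line 3: ['frog', 'mountain'] (min_width=13, slack=4)
Line 4: ['this', 'sound'] (min_width=10, slack=7)
Line 5: ['developer', 'pepper'] (min_width=16, slack=1)
Line 6: ['memory', 'wind', 'warm'] (min_width=16, slack=1)
Line 7: ['diamond', 'oats'] (min_width=12, slack=5)
Line 8: ['address', 'plate'] (min_width=13, slack=4)

Answer: address plate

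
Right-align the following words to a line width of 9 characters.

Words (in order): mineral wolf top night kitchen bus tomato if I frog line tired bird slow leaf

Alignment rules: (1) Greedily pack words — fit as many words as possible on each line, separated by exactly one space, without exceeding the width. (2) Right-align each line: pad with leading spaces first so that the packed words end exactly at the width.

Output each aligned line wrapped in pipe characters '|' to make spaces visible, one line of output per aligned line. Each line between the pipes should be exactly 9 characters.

Answer: |  mineral|
| wolf top|
|    night|
|  kitchen|
|      bus|
|tomato if|
|   I frog|
|     line|
|    tired|
|bird slow|
|     leaf|

Derivation:
Line 1: ['mineral'] (min_width=7, slack=2)
Line 2: ['wolf', 'top'] (min_width=8, slack=1)
Line 3: ['night'] (min_width=5, slack=4)
Line 4: ['kitchen'] (min_width=7, slack=2)
Line 5: ['bus'] (min_width=3, slack=6)
Line 6: ['tomato', 'if'] (min_width=9, slack=0)
Line 7: ['I', 'frog'] (min_width=6, slack=3)
Line 8: ['line'] (min_width=4, slack=5)
Line 9: ['tired'] (min_width=5, slack=4)
Line 10: ['bird', 'slow'] (min_width=9, slack=0)
Line 11: ['leaf'] (min_width=4, slack=5)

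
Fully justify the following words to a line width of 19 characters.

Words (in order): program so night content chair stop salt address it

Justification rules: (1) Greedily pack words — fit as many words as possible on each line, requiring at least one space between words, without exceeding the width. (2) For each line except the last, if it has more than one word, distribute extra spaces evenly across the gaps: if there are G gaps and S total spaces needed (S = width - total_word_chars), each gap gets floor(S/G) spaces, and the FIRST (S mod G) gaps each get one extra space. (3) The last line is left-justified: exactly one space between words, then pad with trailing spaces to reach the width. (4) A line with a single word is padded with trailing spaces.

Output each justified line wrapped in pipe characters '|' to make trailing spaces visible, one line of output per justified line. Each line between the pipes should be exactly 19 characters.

Answer: |program   so  night|
|content  chair stop|
|salt address it    |

Derivation:
Line 1: ['program', 'so', 'night'] (min_width=16, slack=3)
Line 2: ['content', 'chair', 'stop'] (min_width=18, slack=1)
Line 3: ['salt', 'address', 'it'] (min_width=15, slack=4)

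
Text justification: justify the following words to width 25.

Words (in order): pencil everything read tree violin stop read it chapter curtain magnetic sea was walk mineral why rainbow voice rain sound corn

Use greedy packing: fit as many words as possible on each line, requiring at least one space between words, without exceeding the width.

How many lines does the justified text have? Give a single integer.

Answer: 6

Derivation:
Line 1: ['pencil', 'everything', 'read'] (min_width=22, slack=3)
Line 2: ['tree', 'violin', 'stop', 'read', 'it'] (min_width=24, slack=1)
Line 3: ['chapter', 'curtain', 'magnetic'] (min_width=24, slack=1)
Line 4: ['sea', 'was', 'walk', 'mineral', 'why'] (min_width=24, slack=1)
Line 5: ['rainbow', 'voice', 'rain', 'sound'] (min_width=24, slack=1)
Line 6: ['corn'] (min_width=4, slack=21)
Total lines: 6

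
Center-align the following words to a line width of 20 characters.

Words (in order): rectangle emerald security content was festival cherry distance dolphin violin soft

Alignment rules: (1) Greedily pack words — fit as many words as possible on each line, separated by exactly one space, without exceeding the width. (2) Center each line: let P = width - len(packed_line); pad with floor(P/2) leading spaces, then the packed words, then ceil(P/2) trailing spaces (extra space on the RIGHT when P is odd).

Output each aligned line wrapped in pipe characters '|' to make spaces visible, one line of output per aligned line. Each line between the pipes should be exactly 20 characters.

Answer: | rectangle emerald  |
|security content was|
|  festival cherry   |
|  distance dolphin  |
|    violin soft     |

Derivation:
Line 1: ['rectangle', 'emerald'] (min_width=17, slack=3)
Line 2: ['security', 'content', 'was'] (min_width=20, slack=0)
Line 3: ['festival', 'cherry'] (min_width=15, slack=5)
Line 4: ['distance', 'dolphin'] (min_width=16, slack=4)
Line 5: ['violin', 'soft'] (min_width=11, slack=9)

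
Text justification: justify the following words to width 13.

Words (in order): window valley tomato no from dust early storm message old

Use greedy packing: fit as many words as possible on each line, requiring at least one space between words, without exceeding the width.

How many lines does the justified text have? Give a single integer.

Answer: 5

Derivation:
Line 1: ['window', 'valley'] (min_width=13, slack=0)
Line 2: ['tomato', 'no'] (min_width=9, slack=4)
Line 3: ['from', 'dust'] (min_width=9, slack=4)
Line 4: ['early', 'storm'] (min_width=11, slack=2)
Line 5: ['message', 'old'] (min_width=11, slack=2)
Total lines: 5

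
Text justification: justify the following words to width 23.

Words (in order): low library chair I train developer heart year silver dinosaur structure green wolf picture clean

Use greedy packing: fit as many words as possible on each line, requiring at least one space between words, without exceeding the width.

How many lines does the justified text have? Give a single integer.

Line 1: ['low', 'library', 'chair', 'I'] (min_width=19, slack=4)
Line 2: ['train', 'developer', 'heart'] (min_width=21, slack=2)
Line 3: ['year', 'silver', 'dinosaur'] (min_width=20, slack=3)
Line 4: ['structure', 'green', 'wolf'] (min_width=20, slack=3)
Line 5: ['picture', 'clean'] (min_width=13, slack=10)
Total lines: 5

Answer: 5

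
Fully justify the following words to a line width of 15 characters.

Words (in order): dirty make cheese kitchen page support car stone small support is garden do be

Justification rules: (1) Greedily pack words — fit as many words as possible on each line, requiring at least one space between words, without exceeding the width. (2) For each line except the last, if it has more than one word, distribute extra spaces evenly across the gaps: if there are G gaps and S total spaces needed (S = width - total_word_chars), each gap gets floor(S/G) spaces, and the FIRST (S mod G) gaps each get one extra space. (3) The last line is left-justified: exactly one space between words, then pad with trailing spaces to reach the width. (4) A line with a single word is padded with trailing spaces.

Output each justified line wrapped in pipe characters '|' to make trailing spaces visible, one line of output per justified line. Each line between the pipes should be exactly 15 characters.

Answer: |dirty      make|
|cheese  kitchen|
|page    support|
|car stone small|
|support      is|
|garden do be   |

Derivation:
Line 1: ['dirty', 'make'] (min_width=10, slack=5)
Line 2: ['cheese', 'kitchen'] (min_width=14, slack=1)
Line 3: ['page', 'support'] (min_width=12, slack=3)
Line 4: ['car', 'stone', 'small'] (min_width=15, slack=0)
Line 5: ['support', 'is'] (min_width=10, slack=5)
Line 6: ['garden', 'do', 'be'] (min_width=12, slack=3)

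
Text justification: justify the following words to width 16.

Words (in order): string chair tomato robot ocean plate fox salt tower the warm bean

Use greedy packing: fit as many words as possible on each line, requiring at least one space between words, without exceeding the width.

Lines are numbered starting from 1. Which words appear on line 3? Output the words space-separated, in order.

Answer: ocean plate fox

Derivation:
Line 1: ['string', 'chair'] (min_width=12, slack=4)
Line 2: ['tomato', 'robot'] (min_width=12, slack=4)
Line 3: ['ocean', 'plate', 'fox'] (min_width=15, slack=1)
Line 4: ['salt', 'tower', 'the'] (min_width=14, slack=2)
Line 5: ['warm', 'bean'] (min_width=9, slack=7)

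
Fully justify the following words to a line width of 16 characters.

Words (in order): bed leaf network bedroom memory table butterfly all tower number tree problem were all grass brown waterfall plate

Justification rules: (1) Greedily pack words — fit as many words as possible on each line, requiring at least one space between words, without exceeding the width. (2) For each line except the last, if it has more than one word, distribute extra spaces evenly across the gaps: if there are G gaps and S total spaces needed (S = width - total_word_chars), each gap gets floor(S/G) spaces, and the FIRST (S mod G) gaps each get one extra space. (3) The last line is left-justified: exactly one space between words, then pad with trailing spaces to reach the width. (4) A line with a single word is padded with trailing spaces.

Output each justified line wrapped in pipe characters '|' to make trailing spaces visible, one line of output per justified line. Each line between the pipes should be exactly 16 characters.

Line 1: ['bed', 'leaf', 'network'] (min_width=16, slack=0)
Line 2: ['bedroom', 'memory'] (min_width=14, slack=2)
Line 3: ['table', 'butterfly'] (min_width=15, slack=1)
Line 4: ['all', 'tower', 'number'] (min_width=16, slack=0)
Line 5: ['tree', 'problem'] (min_width=12, slack=4)
Line 6: ['were', 'all', 'grass'] (min_width=14, slack=2)
Line 7: ['brown', 'waterfall'] (min_width=15, slack=1)
Line 8: ['plate'] (min_width=5, slack=11)

Answer: |bed leaf network|
|bedroom   memory|
|table  butterfly|
|all tower number|
|tree     problem|
|were  all  grass|
|brown  waterfall|
|plate           |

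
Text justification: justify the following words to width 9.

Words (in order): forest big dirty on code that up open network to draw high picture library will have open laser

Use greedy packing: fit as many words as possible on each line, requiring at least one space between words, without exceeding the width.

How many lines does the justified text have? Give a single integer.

Answer: 13

Derivation:
Line 1: ['forest'] (min_width=6, slack=3)
Line 2: ['big', 'dirty'] (min_width=9, slack=0)
Line 3: ['on', 'code'] (min_width=7, slack=2)
Line 4: ['that', 'up'] (min_width=7, slack=2)
Line 5: ['open'] (min_width=4, slack=5)
Line 6: ['network'] (min_width=7, slack=2)
Line 7: ['to', 'draw'] (min_width=7, slack=2)
Line 8: ['high'] (min_width=4, slack=5)
Line 9: ['picture'] (min_width=7, slack=2)
Line 10: ['library'] (min_width=7, slack=2)
Line 11: ['will', 'have'] (min_width=9, slack=0)
Line 12: ['open'] (min_width=4, slack=5)
Line 13: ['laser'] (min_width=5, slack=4)
Total lines: 13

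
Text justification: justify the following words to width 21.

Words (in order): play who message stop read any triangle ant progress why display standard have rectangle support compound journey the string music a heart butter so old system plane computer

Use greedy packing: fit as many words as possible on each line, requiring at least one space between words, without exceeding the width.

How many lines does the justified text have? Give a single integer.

Line 1: ['play', 'who', 'message', 'stop'] (min_width=21, slack=0)
Line 2: ['read', 'any', 'triangle', 'ant'] (min_width=21, slack=0)
Line 3: ['progress', 'why', 'display'] (min_width=20, slack=1)
Line 4: ['standard', 'have'] (min_width=13, slack=8)
Line 5: ['rectangle', 'support'] (min_width=17, slack=4)
Line 6: ['compound', 'journey', 'the'] (min_width=20, slack=1)
Line 7: ['string', 'music', 'a', 'heart'] (min_width=20, slack=1)
Line 8: ['butter', 'so', 'old', 'system'] (min_width=20, slack=1)
Line 9: ['plane', 'computer'] (min_width=14, slack=7)
Total lines: 9

Answer: 9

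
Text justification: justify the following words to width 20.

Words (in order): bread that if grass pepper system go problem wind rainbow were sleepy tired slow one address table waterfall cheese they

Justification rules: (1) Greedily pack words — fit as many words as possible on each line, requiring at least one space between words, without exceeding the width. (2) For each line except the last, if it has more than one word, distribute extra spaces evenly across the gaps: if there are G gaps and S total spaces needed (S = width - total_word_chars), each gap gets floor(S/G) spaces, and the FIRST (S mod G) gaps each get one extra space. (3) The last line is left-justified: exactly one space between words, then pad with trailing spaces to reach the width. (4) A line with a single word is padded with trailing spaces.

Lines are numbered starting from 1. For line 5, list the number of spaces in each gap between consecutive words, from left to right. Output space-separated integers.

Line 1: ['bread', 'that', 'if', 'grass'] (min_width=19, slack=1)
Line 2: ['pepper', 'system', 'go'] (min_width=16, slack=4)
Line 3: ['problem', 'wind', 'rainbow'] (min_width=20, slack=0)
Line 4: ['were', 'sleepy', 'tired'] (min_width=17, slack=3)
Line 5: ['slow', 'one', 'address'] (min_width=16, slack=4)
Line 6: ['table', 'waterfall'] (min_width=15, slack=5)
Line 7: ['cheese', 'they'] (min_width=11, slack=9)

Answer: 3 3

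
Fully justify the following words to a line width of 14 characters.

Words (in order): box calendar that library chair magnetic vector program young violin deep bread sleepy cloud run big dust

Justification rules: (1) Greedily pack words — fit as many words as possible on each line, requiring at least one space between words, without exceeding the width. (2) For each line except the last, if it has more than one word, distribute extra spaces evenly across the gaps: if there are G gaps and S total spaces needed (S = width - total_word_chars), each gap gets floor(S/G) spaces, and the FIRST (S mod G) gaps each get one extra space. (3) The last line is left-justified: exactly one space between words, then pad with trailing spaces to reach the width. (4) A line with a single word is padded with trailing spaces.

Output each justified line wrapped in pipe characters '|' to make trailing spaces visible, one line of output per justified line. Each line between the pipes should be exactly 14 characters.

Line 1: ['box', 'calendar'] (min_width=12, slack=2)
Line 2: ['that', 'library'] (min_width=12, slack=2)
Line 3: ['chair', 'magnetic'] (min_width=14, slack=0)
Line 4: ['vector', 'program'] (min_width=14, slack=0)
Line 5: ['young', 'violin'] (min_width=12, slack=2)
Line 6: ['deep', 'bread'] (min_width=10, slack=4)
Line 7: ['sleepy', 'cloud'] (min_width=12, slack=2)
Line 8: ['run', 'big', 'dust'] (min_width=12, slack=2)

Answer: |box   calendar|
|that   library|
|chair magnetic|
|vector program|
|young   violin|
|deep     bread|
|sleepy   cloud|
|run big dust  |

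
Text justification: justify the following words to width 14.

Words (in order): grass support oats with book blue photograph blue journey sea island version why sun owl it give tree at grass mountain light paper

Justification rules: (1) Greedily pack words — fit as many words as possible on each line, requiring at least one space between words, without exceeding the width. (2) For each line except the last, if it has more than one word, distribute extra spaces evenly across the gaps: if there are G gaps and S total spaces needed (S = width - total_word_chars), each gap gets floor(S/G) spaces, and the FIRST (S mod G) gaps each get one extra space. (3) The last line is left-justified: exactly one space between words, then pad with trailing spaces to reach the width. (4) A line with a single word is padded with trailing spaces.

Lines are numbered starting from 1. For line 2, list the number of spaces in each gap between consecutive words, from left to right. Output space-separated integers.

Line 1: ['grass', 'support'] (min_width=13, slack=1)
Line 2: ['oats', 'with', 'book'] (min_width=14, slack=0)
Line 3: ['blue'] (min_width=4, slack=10)
Line 4: ['photograph'] (min_width=10, slack=4)
Line 5: ['blue', 'journey'] (min_width=12, slack=2)
Line 6: ['sea', 'island'] (min_width=10, slack=4)
Line 7: ['version', 'why'] (min_width=11, slack=3)
Line 8: ['sun', 'owl', 'it'] (min_width=10, slack=4)
Line 9: ['give', 'tree', 'at'] (min_width=12, slack=2)
Line 10: ['grass', 'mountain'] (min_width=14, slack=0)
Line 11: ['light', 'paper'] (min_width=11, slack=3)

Answer: 1 1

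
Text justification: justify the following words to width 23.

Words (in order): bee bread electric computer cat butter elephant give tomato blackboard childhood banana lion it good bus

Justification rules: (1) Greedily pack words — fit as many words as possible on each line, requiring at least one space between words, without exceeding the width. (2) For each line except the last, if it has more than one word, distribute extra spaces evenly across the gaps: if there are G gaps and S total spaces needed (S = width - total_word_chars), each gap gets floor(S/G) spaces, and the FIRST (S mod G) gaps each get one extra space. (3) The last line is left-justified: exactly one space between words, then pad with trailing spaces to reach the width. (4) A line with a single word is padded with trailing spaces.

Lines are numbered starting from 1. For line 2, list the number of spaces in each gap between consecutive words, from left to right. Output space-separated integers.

Line 1: ['bee', 'bread', 'electric'] (min_width=18, slack=5)
Line 2: ['computer', 'cat', 'butter'] (min_width=19, slack=4)
Line 3: ['elephant', 'give', 'tomato'] (min_width=20, slack=3)
Line 4: ['blackboard', 'childhood'] (min_width=20, slack=3)
Line 5: ['banana', 'lion', 'it', 'good', 'bus'] (min_width=23, slack=0)

Answer: 3 3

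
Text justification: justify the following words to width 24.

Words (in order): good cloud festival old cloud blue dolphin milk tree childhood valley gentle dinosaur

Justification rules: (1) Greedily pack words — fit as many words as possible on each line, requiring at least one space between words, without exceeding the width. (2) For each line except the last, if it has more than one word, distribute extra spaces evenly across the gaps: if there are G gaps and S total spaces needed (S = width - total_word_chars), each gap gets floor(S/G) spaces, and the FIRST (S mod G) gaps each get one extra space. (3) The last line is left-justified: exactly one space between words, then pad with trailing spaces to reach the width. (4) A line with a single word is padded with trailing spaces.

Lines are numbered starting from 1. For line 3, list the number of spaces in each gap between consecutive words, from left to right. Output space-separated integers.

Answer: 3 2

Derivation:
Line 1: ['good', 'cloud', 'festival', 'old'] (min_width=23, slack=1)
Line 2: ['cloud', 'blue', 'dolphin', 'milk'] (min_width=23, slack=1)
Line 3: ['tree', 'childhood', 'valley'] (min_width=21, slack=3)
Line 4: ['gentle', 'dinosaur'] (min_width=15, slack=9)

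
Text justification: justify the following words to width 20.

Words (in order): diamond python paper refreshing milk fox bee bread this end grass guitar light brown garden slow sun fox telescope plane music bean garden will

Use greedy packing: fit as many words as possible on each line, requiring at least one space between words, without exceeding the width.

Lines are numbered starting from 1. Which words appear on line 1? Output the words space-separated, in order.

Line 1: ['diamond', 'python', 'paper'] (min_width=20, slack=0)
Line 2: ['refreshing', 'milk', 'fox'] (min_width=19, slack=1)
Line 3: ['bee', 'bread', 'this', 'end'] (min_width=18, slack=2)
Line 4: ['grass', 'guitar', 'light'] (min_width=18, slack=2)
Line 5: ['brown', 'garden', 'slow'] (min_width=17, slack=3)
Line 6: ['sun', 'fox', 'telescope'] (min_width=17, slack=3)
Line 7: ['plane', 'music', 'bean'] (min_width=16, slack=4)
Line 8: ['garden', 'will'] (min_width=11, slack=9)

Answer: diamond python paper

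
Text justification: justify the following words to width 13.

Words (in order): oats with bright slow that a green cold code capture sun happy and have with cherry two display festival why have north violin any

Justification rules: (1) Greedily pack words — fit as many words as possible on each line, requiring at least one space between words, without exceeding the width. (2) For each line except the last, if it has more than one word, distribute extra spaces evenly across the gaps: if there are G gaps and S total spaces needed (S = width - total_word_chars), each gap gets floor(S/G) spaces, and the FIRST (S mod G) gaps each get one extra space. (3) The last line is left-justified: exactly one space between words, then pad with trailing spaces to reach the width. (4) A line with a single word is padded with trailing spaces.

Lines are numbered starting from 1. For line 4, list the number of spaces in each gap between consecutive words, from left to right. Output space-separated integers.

Answer: 5

Derivation:
Line 1: ['oats', 'with'] (min_width=9, slack=4)
Line 2: ['bright', 'slow'] (min_width=11, slack=2)
Line 3: ['that', 'a', 'green'] (min_width=12, slack=1)
Line 4: ['cold', 'code'] (min_width=9, slack=4)
Line 5: ['capture', 'sun'] (min_width=11, slack=2)
Line 6: ['happy', 'and'] (min_width=9, slack=4)
Line 7: ['have', 'with'] (min_width=9, slack=4)
Line 8: ['cherry', 'two'] (min_width=10, slack=3)
Line 9: ['display'] (min_width=7, slack=6)
Line 10: ['festival', 'why'] (min_width=12, slack=1)
Line 11: ['have', 'north'] (min_width=10, slack=3)
Line 12: ['violin', 'any'] (min_width=10, slack=3)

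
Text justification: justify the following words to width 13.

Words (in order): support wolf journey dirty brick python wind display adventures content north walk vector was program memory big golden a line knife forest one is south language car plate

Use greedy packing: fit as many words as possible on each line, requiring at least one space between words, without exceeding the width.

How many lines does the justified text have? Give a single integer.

Line 1: ['support', 'wolf'] (min_width=12, slack=1)
Line 2: ['journey', 'dirty'] (min_width=13, slack=0)
Line 3: ['brick', 'python'] (min_width=12, slack=1)
Line 4: ['wind', 'display'] (min_width=12, slack=1)
Line 5: ['adventures'] (min_width=10, slack=3)
Line 6: ['content', 'north'] (min_width=13, slack=0)
Line 7: ['walk', 'vector'] (min_width=11, slack=2)
Line 8: ['was', 'program'] (min_width=11, slack=2)
Line 9: ['memory', 'big'] (min_width=10, slack=3)
Line 10: ['golden', 'a', 'line'] (min_width=13, slack=0)
Line 11: ['knife', 'forest'] (min_width=12, slack=1)
Line 12: ['one', 'is', 'south'] (min_width=12, slack=1)
Line 13: ['language', 'car'] (min_width=12, slack=1)
Line 14: ['plate'] (min_width=5, slack=8)
Total lines: 14

Answer: 14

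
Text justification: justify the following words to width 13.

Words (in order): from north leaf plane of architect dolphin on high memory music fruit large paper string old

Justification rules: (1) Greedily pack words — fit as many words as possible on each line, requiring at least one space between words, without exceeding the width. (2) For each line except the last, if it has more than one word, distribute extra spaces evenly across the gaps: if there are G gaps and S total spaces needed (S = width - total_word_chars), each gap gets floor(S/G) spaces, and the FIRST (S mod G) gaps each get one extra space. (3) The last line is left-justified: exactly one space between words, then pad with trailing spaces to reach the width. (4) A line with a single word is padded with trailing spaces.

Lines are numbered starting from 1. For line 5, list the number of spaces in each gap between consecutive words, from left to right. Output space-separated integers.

Answer: 3

Derivation:
Line 1: ['from', 'north'] (min_width=10, slack=3)
Line 2: ['leaf', 'plane', 'of'] (min_width=13, slack=0)
Line 3: ['architect'] (min_width=9, slack=4)
Line 4: ['dolphin', 'on'] (min_width=10, slack=3)
Line 5: ['high', 'memory'] (min_width=11, slack=2)
Line 6: ['music', 'fruit'] (min_width=11, slack=2)
Line 7: ['large', 'paper'] (min_width=11, slack=2)
Line 8: ['string', 'old'] (min_width=10, slack=3)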